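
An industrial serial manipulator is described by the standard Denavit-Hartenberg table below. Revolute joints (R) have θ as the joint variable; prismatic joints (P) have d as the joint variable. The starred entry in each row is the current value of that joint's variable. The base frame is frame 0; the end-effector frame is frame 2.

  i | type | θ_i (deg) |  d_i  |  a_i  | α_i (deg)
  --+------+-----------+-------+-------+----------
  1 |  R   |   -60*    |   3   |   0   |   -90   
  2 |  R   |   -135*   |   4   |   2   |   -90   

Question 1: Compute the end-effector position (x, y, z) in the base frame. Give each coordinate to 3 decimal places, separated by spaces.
2.757 3.225 4.414

after link 1: o_1 = (0.0000, 0.0000, 3.0000)
after link 2: o_2 = (2.7570, 3.2247, 4.4142)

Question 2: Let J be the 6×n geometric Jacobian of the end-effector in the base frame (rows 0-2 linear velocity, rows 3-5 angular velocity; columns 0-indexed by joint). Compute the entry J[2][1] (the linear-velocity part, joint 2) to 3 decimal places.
1.414

axis z_1 = (0.8660,0.5000,0.0000); lever o_n−o_1 = (2.7570,3.2247,1.4142)
cross product → J_v[:, 1] = (0.7071,-1.2247,1.4142)
J_ω[:, 1] = z_1
entry J[2][1] = 1.4142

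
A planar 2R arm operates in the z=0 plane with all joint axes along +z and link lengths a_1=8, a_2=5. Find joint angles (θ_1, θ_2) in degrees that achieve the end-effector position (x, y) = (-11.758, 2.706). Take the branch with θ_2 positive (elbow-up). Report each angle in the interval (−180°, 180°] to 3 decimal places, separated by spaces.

150.001 44.995

cos θ_2 = (145.5730−8²−5²)/(2·8·5) = 0.7072; θ_2 = 44.9955° (elbow-up)
β = atan2(2.7060,-11.7580) = 167.0396°; ψ = atan2(3.5353,11.5358) = 17.0382°
θ_1 = β − ψ = 150.0014°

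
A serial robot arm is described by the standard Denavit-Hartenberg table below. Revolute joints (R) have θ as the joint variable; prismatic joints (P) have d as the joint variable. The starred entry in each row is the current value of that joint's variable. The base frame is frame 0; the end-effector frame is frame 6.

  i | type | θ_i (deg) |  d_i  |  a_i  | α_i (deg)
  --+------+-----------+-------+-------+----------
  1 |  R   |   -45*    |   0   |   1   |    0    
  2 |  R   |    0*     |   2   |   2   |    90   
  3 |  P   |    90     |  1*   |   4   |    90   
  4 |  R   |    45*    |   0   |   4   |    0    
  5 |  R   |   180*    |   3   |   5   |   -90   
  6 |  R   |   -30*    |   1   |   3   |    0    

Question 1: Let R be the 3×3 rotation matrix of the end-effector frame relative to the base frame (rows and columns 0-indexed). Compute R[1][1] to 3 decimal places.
0.862

End-effector y-axis (col 1 of R) = (-0.3624,0.8624,-0.3536)
R[1][1] = 0.8624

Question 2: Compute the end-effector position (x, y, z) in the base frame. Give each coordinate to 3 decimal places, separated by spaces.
after link 1: o_1 = (0.7071, -0.7071, 0.0000)
after link 2: o_2 = (2.1213, -2.1213, 2.0000)
after link 3: o_3 = (1.4142, -2.8284, 6.0000)
after link 4: o_4 = (-0.5858, -4.8284, 8.8284)
after link 5: o_5 = (4.0355, -4.4497, 5.2929)
after link 6: o_6 = (6.8952, -3.7114, 4.1629)

6.895 -3.711 4.163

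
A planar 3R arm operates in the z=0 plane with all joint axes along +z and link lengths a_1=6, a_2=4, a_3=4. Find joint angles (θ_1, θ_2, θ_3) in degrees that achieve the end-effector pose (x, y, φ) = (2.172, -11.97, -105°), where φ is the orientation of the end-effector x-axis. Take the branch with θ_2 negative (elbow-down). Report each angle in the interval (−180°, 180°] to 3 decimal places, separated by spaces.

-45.000 -60.002 0.002

wrist centre = target − a_3·(cos φ, sin φ) = (3.2073, -8.1063)
cos θ_2 = (75.9987−6²−4²)/(2·6·4) = 0.5000; θ_2 = -60.0018° (elbow-down)
β = atan2(-8.1063,3.2073) = -68.4136°; ψ = atan2(-3.4642,7.9999) = -23.4139°
θ_1 = β − ψ = -44.9997°
θ_3 = φ − θ_1 − θ_2 = 0.0016° (wrapped to (-180°,180°])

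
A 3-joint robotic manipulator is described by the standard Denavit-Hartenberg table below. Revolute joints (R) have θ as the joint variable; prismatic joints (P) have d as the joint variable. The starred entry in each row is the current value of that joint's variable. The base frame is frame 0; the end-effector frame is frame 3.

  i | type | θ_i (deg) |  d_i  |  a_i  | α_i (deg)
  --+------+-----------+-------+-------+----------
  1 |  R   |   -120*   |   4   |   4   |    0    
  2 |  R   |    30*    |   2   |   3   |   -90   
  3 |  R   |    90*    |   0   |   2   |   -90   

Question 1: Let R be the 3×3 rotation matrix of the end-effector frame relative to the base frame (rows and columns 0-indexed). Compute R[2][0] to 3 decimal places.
End-effector x-axis (col 0 of R) = (0.0000,-0.0000,-1.0000)
R[2][0] = -1.0000

-1.000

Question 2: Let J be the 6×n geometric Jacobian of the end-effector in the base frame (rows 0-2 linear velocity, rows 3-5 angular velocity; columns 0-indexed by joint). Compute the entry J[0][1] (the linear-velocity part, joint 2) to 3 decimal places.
3.000

axis z_1 = (0.0000,0.0000,1.0000); lever o_n−o_1 = (0.0000,-3.0000,0.0000)
cross product → J_v[:, 1] = (3.0000,0.0000,-0.0000)
J_ω[:, 1] = z_1
entry J[0][1] = 3.0000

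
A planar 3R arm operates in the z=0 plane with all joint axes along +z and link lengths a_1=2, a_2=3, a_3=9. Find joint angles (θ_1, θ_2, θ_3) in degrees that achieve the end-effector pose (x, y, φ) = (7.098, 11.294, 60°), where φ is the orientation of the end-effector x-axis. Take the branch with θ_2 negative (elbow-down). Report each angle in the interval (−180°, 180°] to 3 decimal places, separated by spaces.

wrist centre = target − a_3·(cos φ, sin φ) = (2.5980, 3.4998)
cos θ_2 = (18.9980−2²−3²)/(2·2·3) = 0.4998; θ_2 = -60.0110° (elbow-down)
β = atan2(3.4998,2.5980) = 53.4122°; ψ = atan2(-2.5984,3.4995) = -36.5937°
θ_1 = β − ψ = 90.0060°
θ_3 = φ − θ_1 − θ_2 = 30.0050° (wrapped to (-180°,180°])

90.006 -60.011 30.005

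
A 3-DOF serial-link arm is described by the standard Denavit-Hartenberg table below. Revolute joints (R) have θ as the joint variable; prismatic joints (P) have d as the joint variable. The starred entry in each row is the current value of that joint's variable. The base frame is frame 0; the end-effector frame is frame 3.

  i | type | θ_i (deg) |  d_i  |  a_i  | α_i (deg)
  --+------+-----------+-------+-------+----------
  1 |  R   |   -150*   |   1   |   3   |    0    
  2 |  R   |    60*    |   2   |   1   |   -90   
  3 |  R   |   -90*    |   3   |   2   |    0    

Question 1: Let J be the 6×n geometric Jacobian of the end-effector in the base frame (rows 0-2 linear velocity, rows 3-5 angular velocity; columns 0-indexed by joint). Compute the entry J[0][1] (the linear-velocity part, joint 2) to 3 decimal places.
axis z_1 = (0.0000,0.0000,1.0000); lever o_n−o_1 = (3.0000,-1.0000,4.0000)
cross product → J_v[:, 1] = (1.0000,3.0000,-0.0000)
J_ω[:, 1] = z_1
entry J[0][1] = 1.0000

1.000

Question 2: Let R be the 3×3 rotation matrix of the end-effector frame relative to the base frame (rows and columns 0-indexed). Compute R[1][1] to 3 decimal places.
End-effector y-axis (col 1 of R) = (-0.0000,-1.0000,-0.0000)
R[1][1] = -1.0000

-1.000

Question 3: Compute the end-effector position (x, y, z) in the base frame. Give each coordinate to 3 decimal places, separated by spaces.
0.402 -2.500 5.000

after link 1: o_1 = (-2.5981, -1.5000, 1.0000)
after link 2: o_2 = (-2.5981, -2.5000, 3.0000)
after link 3: o_3 = (0.4019, -2.5000, 5.0000)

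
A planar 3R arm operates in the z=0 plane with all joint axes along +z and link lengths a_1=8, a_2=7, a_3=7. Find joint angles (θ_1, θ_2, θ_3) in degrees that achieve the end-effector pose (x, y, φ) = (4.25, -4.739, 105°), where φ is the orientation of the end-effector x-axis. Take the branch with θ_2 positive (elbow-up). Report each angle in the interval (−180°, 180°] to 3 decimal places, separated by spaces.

wrist centre = target − a_3·(cos φ, sin φ) = (6.0617, -11.5005)
cos θ_2 = (169.0057−8²−7²)/(2·8·7) = 0.5001; θ_2 = 59.9967° (elbow-up)
β = atan2(-11.5005,6.0617) = -62.2069°; ψ = atan2(6.0620,11.5004) = 27.7942°
θ_1 = β − ψ = -90.0012°
θ_3 = φ − θ_1 − θ_2 = 135.0045° (wrapped to (-180°,180°])

-90.001 59.997 135.005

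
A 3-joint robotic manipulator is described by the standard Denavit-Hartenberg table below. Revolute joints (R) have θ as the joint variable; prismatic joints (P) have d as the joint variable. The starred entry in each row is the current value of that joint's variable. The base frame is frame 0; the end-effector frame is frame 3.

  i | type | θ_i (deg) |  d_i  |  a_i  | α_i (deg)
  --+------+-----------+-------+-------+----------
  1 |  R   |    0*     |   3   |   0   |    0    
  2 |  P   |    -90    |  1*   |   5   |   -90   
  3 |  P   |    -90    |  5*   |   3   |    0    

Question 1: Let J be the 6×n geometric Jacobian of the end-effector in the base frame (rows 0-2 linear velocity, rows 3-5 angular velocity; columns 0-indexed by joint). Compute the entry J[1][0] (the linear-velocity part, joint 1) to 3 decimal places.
5.000

axis z_0 = ẑ; lever o_n−o_0 = (5.0000,-5.0000,7.0000)
cross product → J_v[:, 0] = (5.0000,5.0000,-0.0000)
J_ω[:, 0] = z_0
entry J[1][0] = 5.0000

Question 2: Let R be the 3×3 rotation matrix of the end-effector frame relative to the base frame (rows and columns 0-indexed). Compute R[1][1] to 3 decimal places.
-1.000

End-effector y-axis (col 1 of R) = (0.0000,-1.0000,-0.0000)
R[1][1] = -1.0000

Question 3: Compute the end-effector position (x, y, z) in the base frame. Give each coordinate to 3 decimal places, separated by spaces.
5.000 -5.000 7.000

after link 1: o_1 = (0.0000, 0.0000, 3.0000)
after link 2: o_2 = (0.0000, -5.0000, 4.0000)
after link 3: o_3 = (5.0000, -5.0000, 7.0000)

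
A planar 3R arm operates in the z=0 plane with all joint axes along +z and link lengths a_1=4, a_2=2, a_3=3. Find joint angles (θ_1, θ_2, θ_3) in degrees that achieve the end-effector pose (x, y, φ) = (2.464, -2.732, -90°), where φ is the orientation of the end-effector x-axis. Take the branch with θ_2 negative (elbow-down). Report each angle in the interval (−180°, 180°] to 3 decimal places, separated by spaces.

30.000 -150.003 30.004

wrist centre = target − a_3·(cos φ, sin φ) = (2.4640, 0.2680)
cos θ_2 = (6.1431−4²−2²)/(2·4·2) = -0.8661; θ_2 = -150.0034° (elbow-down)
β = atan2(0.2680,2.4640) = 6.2074°; ψ = atan2(-0.9999,2.2679) = -23.7924°
θ_1 = β − ψ = 29.9998°
θ_3 = φ − θ_1 − θ_2 = 30.0036° (wrapped to (-180°,180°])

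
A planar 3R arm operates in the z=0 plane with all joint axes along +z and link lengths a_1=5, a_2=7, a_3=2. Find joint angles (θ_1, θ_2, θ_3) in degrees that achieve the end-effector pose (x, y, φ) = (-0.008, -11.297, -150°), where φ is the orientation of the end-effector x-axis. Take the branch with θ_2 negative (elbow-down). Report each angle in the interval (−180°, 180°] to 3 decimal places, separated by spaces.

wrist centre = target − a_3·(cos φ, sin φ) = (1.7241, -10.2970)
cos θ_2 = (109.0006−5²−7²)/(2·5·7) = 0.5000; θ_2 = -59.9995° (elbow-down)
β = atan2(-10.2970,1.7241) = -80.4950°; ψ = atan2(-6.0621,8.5001) = -35.4960°
θ_1 = β − ψ = -44.9990°
θ_3 = φ − θ_1 − θ_2 = -45.0016° (wrapped to (-180°,180°])

-44.999 -59.999 -45.002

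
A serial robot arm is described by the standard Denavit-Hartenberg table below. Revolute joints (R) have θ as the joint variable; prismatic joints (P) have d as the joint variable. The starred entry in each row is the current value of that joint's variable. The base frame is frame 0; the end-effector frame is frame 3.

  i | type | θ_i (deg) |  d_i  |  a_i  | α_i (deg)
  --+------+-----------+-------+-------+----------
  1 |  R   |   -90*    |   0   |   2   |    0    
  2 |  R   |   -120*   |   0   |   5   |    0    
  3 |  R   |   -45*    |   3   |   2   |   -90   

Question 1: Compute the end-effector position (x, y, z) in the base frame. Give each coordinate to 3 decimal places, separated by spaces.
after link 1: o_1 = (0.0000, -2.0000, 0.0000)
after link 2: o_2 = (-4.3301, 0.5000, 0.0000)
after link 3: o_3 = (-4.8478, 2.4319, 3.0000)

-4.848 2.432 3.000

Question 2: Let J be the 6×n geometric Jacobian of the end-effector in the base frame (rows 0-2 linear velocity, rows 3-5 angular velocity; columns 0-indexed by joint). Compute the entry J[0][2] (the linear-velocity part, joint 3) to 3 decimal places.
-1.932

axis z_2 = (0.0000,0.0000,1.0000); lever o_n−o_2 = (-0.5176,1.9319,3.0000)
cross product → J_v[:, 2] = (-1.9319,-0.5176,0.0000)
J_ω[:, 2] = z_2
entry J[0][2] = -1.9319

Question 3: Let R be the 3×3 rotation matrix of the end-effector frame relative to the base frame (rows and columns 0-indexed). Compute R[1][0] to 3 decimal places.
0.966

End-effector x-axis (col 0 of R) = (-0.2588,0.9659,0.0000)
R[1][0] = 0.9659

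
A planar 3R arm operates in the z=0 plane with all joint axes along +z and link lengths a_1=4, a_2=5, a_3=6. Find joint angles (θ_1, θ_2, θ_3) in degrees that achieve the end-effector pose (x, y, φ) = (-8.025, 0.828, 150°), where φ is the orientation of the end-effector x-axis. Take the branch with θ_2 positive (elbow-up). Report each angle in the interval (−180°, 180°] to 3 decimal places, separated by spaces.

wrist centre = target − a_3·(cos φ, sin φ) = (-2.8288, -2.1720)
cos θ_2 = (12.7200−4²−5²)/(2·4·5) = -0.7070; θ_2 = 134.9914° (elbow-up)
β = atan2(-2.1720,-2.8288) = -142.4828°; ψ = atan2(3.5361,0.4650) = 82.5085°
θ_1 = β − ψ = -224.9913°
θ_3 = φ − θ_1 − θ_2 = -120.0001° (wrapped to (-180°,180°])

135.009 134.991 -120.000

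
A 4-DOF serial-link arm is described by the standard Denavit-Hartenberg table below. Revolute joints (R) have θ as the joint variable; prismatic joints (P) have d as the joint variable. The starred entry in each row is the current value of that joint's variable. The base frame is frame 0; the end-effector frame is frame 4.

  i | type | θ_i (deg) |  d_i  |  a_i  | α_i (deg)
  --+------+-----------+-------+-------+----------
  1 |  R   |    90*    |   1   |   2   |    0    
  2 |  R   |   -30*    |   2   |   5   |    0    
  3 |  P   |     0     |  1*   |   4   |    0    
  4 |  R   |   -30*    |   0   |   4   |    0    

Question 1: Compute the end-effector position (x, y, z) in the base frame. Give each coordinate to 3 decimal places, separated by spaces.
after link 1: o_1 = (0.0000, 2.0000, 1.0000)
after link 2: o_2 = (2.5000, 6.3301, 3.0000)
after link 3: o_3 = (4.5000, 9.7942, 4.0000)
after link 4: o_4 = (7.9641, 11.7942, 4.0000)

7.964 11.794 4.000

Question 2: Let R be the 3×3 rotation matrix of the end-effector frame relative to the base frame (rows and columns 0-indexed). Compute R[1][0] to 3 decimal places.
End-effector x-axis (col 0 of R) = (0.8660,0.5000,0.0000)
R[1][0] = 0.5000

0.500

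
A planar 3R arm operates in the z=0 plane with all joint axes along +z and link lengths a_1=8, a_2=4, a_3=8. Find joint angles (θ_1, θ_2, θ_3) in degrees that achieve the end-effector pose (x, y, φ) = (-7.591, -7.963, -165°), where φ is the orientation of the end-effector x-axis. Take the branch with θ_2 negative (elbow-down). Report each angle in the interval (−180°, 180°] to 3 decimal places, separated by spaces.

wrist centre = target − a_3·(cos φ, sin φ) = (0.1364, -5.8924)
cos θ_2 = (34.7395−8²−4²)/(2·8·4) = -0.7072; θ_2 = -135.0071° (elbow-down)
β = atan2(-5.8924,0.1364) = -88.6739°; ψ = atan2(-2.8281,5.1712) = -28.6737°
θ_1 = β − ψ = -60.0002°
θ_3 = φ − θ_1 − θ_2 = 30.0073° (wrapped to (-180°,180°])

-60.000 -135.007 30.007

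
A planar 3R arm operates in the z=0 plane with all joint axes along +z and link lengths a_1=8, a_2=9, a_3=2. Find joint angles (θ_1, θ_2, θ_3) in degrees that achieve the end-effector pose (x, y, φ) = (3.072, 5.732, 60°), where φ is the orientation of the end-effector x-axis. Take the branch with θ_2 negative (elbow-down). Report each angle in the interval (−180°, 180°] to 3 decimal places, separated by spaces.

149.997 -150.000 60.003

wrist centre = target − a_3·(cos φ, sin φ) = (2.0720, 3.9999)
cos θ_2 = (20.2928−8²−9²)/(2·8·9) = -0.8660; θ_2 = -149.9997° (elbow-down)
β = atan2(3.9999,2.0720) = 62.6155°; ψ = atan2(-4.5000,0.2058) = -87.3815°
θ_1 = β − ψ = 149.9971°
θ_3 = φ − θ_1 − θ_2 = 60.0026° (wrapped to (-180°,180°])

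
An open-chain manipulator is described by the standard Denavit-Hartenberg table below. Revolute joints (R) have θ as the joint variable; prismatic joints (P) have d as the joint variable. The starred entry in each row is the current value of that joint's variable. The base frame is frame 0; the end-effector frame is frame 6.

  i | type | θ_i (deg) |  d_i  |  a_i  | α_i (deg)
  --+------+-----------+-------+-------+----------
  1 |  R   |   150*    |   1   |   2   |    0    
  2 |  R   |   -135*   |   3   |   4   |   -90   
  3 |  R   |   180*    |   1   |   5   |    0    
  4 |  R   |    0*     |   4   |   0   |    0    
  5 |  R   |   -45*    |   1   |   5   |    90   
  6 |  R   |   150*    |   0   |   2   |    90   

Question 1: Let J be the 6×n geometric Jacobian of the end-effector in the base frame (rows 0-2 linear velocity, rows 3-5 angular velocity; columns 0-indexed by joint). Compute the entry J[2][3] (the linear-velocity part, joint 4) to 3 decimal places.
2.311

axis z_3 = (-0.2588,0.9659,0.0000); lever o_n−o_3 = (-3.7850,5.1975,-2.3108)
cross product → J_v[:, 3] = (-2.2321,-0.5981,2.3108)
J_ω[:, 3] = z_3
entry J[2][3] = 2.3108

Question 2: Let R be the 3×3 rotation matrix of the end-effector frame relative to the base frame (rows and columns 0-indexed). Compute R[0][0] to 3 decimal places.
End-effector x-axis (col 0 of R) = (0.4621,0.6415,0.6124)
R[0][0] = 0.4621

0.462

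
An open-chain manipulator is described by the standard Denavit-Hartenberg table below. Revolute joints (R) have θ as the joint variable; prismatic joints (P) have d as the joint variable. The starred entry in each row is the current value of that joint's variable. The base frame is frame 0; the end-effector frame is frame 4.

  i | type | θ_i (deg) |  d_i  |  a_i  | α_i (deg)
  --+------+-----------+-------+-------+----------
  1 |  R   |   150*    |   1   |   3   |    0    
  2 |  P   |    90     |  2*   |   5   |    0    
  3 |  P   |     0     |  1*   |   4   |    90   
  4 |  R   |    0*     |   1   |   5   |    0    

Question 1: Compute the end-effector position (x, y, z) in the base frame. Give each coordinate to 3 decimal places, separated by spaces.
-10.464 -10.124 4.000

after link 1: o_1 = (-2.5981, 1.5000, 1.0000)
after link 2: o_2 = (-5.0981, -2.8301, 3.0000)
after link 3: o_3 = (-7.0981, -6.2942, 4.0000)
after link 4: o_4 = (-10.4641, -10.1244, 4.0000)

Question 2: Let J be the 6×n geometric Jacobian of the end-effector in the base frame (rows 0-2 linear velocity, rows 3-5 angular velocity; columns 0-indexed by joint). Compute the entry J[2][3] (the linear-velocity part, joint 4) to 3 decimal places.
axis z_3 = (-0.8660,0.5000,0.0000); lever o_n−o_3 = (-3.3660,-3.8301,0.0000)
cross product → J_v[:, 3] = (0.0000,-0.0000,5.0000)
J_ω[:, 3] = z_3
entry J[2][3] = 5.0000

5.000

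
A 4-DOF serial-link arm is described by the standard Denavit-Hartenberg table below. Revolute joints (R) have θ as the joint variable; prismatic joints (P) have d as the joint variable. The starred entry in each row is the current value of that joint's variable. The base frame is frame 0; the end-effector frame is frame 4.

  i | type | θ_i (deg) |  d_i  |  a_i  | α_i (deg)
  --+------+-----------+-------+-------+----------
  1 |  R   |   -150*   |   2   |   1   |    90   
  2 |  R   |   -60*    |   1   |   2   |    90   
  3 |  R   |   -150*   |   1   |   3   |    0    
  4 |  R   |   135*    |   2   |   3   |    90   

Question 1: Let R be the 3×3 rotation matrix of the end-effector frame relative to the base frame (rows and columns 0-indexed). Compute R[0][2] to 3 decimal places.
End-effector z-axis (col 2 of R) = (0.5950,-0.7718,0.2241)
R[0][2] = 0.5950

0.595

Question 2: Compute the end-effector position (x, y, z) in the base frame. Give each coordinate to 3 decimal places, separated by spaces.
after link 1: o_1 = (-0.8660, -0.5000, 2.0000)
after link 2: o_2 = (-2.2321, -0.1340, 0.2679)
after link 3: o_3 = (0.3929, -0.3505, 2.0179)
after link 4: o_4 = (1.0264, -0.8813, -1.4916)

1.026 -0.881 -1.492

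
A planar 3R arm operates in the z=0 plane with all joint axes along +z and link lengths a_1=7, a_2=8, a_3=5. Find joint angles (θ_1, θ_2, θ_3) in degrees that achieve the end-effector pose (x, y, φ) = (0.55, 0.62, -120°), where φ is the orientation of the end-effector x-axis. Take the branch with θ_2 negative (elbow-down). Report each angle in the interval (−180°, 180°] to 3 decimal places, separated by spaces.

wrist centre = target − a_3·(cos φ, sin φ) = (3.0500, 4.9501)
cos θ_2 = (33.8063−7²−8²)/(2·7·8) = -0.7071; θ_2 = -134.9984° (elbow-down)
β = atan2(4.9501,3.0500) = 58.3609°; ψ = atan2(-5.6570,1.3433) = -76.6420°
θ_1 = β − ψ = 135.0029°
θ_3 = φ − θ_1 − θ_2 = -120.0045° (wrapped to (-180°,180°])

135.003 -134.998 -120.005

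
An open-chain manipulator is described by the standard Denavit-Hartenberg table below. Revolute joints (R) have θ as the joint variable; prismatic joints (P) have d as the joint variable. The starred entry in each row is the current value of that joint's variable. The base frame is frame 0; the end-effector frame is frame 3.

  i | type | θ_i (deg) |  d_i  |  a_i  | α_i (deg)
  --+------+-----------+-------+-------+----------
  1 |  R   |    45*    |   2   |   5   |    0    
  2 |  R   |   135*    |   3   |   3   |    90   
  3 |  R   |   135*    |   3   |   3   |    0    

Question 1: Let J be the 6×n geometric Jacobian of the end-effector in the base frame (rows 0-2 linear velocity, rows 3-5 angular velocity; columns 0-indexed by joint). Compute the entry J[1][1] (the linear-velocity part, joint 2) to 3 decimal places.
-0.879

axis z_1 = (0.0000,0.0000,1.0000); lever o_n−o_1 = (-0.8787,3.0000,5.1213)
cross product → J_v[:, 1] = (-3.0000,-0.8787,0.0000)
J_ω[:, 1] = z_1
entry J[1][1] = -0.8787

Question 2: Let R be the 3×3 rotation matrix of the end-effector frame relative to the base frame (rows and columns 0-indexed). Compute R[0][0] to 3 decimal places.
End-effector x-axis (col 0 of R) = (0.7071,-0.0000,0.7071)
R[0][0] = 0.7071

0.707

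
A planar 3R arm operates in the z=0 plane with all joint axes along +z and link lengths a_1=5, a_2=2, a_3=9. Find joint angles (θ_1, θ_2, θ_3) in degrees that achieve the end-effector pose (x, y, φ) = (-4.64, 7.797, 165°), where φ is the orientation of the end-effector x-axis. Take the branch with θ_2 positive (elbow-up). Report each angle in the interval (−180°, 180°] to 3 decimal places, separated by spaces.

45.006 29.977 90.016

wrist centre = target − a_3·(cos φ, sin φ) = (4.0533, 5.4676)
cos θ_2 = (46.3245−5²−2²)/(2·5·2) = 0.8662; θ_2 = 29.9773° (elbow-up)
β = atan2(5.4676,4.0533) = 53.4492°; ψ = atan2(0.9993,6.7324) = 8.4429°
θ_1 = β − ψ = 45.0063°
θ_3 = φ − θ_1 − θ_2 = 90.0164° (wrapped to (-180°,180°])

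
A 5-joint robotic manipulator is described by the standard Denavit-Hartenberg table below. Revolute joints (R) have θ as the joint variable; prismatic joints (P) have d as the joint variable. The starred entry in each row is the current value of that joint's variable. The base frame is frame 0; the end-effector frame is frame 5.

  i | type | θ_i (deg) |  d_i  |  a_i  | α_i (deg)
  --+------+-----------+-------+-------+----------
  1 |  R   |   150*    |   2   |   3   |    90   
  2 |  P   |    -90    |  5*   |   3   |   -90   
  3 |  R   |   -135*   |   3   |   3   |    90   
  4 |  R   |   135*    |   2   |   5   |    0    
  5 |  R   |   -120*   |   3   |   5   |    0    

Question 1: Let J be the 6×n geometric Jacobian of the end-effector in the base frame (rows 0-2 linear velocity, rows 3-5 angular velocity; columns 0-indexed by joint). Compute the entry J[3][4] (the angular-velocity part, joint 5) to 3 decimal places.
-0.354

axis z_4 = (-0.3536,-0.6124,0.7071); lever o_n−o_4 = (-0.4738,1.7675,5.5364)
cross product → J_v[:, 4] = (-4.6401,1.6223,-0.9151)
J_ω[:, 4] = z_4
entry J[3][4] = -0.3536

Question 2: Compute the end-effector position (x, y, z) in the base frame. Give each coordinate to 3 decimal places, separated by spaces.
-7.128 9.313 5.572

after link 1: o_1 = (-2.5981, 1.5000, 2.0000)
after link 2: o_2 = (-0.0981, 5.8301, -1.0000)
after link 3: o_3 = (-1.6355, 9.1672, 1.1213)
after link 4: o_4 = (-6.6545, 7.5452, 0.0355)
after link 5: o_5 = (-7.1283, 9.3127, 5.5719)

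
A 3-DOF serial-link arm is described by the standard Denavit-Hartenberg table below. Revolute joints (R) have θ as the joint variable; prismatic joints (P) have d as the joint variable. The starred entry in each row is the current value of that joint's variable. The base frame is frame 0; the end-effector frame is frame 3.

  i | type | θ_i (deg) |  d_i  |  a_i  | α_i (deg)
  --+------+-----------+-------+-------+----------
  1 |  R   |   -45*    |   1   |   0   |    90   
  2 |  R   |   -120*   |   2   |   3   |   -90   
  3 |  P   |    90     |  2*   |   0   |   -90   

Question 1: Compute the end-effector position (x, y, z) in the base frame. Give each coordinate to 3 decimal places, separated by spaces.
-1.250 -1.578 -2.598

after link 1: o_1 = (0.0000, 0.0000, 1.0000)
after link 2: o_2 = (-2.4749, -0.3536, -1.5981)
after link 3: o_3 = (-1.2501, -1.5783, -2.5981)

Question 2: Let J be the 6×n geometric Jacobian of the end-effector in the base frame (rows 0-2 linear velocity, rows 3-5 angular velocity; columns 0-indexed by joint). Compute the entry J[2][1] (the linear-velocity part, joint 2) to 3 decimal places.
0.232

axis z_1 = (-0.7071,-0.7071,0.0000); lever o_n−o_1 = (-1.2501,-1.5783,-3.5981)
cross product → J_v[:, 1] = (2.5442,-2.5442,0.2321)
J_ω[:, 1] = z_1
entry J[2][1] = 0.2321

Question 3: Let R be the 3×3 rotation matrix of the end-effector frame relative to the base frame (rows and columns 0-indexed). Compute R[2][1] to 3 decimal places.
End-effector y-axis (col 1 of R) = (-0.6124,0.6124,0.5000)
R[2][1] = 0.5000

0.500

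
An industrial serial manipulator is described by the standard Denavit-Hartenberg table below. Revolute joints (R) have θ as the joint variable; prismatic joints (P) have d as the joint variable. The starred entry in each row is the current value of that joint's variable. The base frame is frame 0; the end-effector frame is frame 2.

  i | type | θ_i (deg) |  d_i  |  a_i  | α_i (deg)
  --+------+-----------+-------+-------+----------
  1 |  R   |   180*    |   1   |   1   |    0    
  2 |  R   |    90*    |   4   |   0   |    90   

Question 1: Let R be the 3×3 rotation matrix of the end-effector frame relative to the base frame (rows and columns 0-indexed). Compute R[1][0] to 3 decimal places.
-1.000

End-effector x-axis (col 0 of R) = (-0.0000,-1.0000,0.0000)
R[1][0] = -1.0000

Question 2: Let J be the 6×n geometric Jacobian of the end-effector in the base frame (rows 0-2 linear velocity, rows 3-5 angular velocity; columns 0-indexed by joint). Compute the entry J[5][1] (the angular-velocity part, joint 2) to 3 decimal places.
axis z_1 = (0.0000,0.0000,1.0000); lever o_n−o_1 = (0.0000,0.0000,4.0000)
cross product → J_v[:, 1] = (0.0000,0.0000,0.0000)
J_ω[:, 1] = z_1
entry J[5][1] = 1.0000

1.000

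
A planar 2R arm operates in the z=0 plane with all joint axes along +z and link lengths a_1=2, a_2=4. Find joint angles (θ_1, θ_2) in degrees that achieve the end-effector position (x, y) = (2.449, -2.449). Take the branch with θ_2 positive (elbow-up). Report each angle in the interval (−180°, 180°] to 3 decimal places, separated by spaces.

cos θ_2 = (11.9952−2²−4²)/(2·2·4) = -0.5003; θ_2 = 120.0198° (elbow-up)
β = atan2(-2.4490,2.4490) = -45.0000°; ψ = atan2(3.4634,-0.0012) = 90.0198°
θ_1 = β − ψ = -135.0198°

-135.020 120.020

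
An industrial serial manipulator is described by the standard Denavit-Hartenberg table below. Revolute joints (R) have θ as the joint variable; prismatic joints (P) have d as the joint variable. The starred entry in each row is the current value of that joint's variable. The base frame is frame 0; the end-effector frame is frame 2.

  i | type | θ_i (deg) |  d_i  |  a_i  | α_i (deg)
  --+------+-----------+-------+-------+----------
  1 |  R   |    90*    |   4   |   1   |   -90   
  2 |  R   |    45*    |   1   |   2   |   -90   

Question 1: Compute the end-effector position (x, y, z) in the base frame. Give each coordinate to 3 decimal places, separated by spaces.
after link 1: o_1 = (0.0000, 1.0000, 4.0000)
after link 2: o_2 = (-1.0000, 2.4142, 2.5858)

-1.000 2.414 2.586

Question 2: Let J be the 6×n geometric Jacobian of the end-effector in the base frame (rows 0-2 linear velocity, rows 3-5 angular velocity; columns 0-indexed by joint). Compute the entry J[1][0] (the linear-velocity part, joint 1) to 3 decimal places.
axis z_0 = ẑ; lever o_n−o_0 = (-1.0000,2.4142,2.5858)
cross product → J_v[:, 0] = (-2.4142,-1.0000,0.0000)
J_ω[:, 0] = z_0
entry J[1][0] = -1.0000

-1.000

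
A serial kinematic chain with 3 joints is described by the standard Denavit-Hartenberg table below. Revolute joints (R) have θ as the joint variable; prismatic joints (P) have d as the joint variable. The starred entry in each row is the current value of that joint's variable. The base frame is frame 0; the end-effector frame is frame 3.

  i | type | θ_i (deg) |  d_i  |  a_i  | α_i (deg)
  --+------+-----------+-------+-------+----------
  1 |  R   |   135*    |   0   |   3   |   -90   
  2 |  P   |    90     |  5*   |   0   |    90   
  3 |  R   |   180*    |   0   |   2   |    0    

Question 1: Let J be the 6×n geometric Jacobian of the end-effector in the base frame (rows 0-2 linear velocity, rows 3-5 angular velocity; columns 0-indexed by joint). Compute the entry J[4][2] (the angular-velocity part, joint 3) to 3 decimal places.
0.707

axis z_2 = (-0.7071,0.7071,0.0000); lever o_n−o_2 = (0.0000,-0.0000,2.0000)
cross product → J_v[:, 2] = (1.4142,1.4142,0.0000)
J_ω[:, 2] = z_2
entry J[4][2] = 0.7071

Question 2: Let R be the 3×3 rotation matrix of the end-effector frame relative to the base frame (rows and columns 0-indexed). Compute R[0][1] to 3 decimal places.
End-effector y-axis (col 1 of R) = (0.7071,0.7071,0.0000)
R[0][1] = 0.7071

0.707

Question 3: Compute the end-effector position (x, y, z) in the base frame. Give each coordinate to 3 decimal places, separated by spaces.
after link 1: o_1 = (-2.1213, 2.1213, 0.0000)
after link 2: o_2 = (-5.6569, -1.4142, 0.0000)
after link 3: o_3 = (-5.6569, -1.4142, 2.0000)

-5.657 -1.414 2.000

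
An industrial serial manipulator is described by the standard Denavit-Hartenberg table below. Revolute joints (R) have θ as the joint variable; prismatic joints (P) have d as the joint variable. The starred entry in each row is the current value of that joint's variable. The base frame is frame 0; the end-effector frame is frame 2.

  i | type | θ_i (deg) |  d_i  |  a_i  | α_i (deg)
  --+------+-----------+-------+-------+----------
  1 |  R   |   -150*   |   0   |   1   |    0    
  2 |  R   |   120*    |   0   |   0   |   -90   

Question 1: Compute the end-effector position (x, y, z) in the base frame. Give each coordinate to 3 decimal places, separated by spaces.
after link 1: o_1 = (-0.8660, -0.5000, 0.0000)
after link 2: o_2 = (-0.8660, -0.5000, 0.0000)

-0.866 -0.500 0.000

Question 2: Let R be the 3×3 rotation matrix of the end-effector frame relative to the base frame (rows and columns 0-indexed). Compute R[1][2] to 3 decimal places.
0.866

End-effector z-axis (col 2 of R) = (0.5000,0.8660,0.0000)
R[1][2] = 0.8660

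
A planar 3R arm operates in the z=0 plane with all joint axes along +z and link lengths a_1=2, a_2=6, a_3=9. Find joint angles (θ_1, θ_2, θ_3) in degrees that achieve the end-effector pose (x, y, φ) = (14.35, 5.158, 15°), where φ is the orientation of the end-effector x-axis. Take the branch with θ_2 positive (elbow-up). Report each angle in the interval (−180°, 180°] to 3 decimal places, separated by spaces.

-45.000 90.002 -30.003

wrist centre = target − a_3·(cos φ, sin φ) = (5.6567, 2.8286)
cos θ_2 = (39.9990−2²−6²)/(2·2·6) = -0.0000; θ_2 = 90.0023° (elbow-up)
β = atan2(2.8286,5.6567) = 26.5674°; ψ = atan2(6.0000,1.9998) = 71.5671°
θ_1 = β − ψ = -44.9997°
θ_3 = φ − θ_1 − θ_2 = -30.0026° (wrapped to (-180°,180°])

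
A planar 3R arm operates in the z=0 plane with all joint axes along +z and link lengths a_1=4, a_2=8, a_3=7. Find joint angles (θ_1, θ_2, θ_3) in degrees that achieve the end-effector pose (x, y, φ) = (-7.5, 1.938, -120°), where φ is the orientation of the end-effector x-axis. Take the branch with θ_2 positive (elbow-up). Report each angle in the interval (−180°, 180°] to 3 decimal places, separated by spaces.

53.132 89.997 96.871

wrist centre = target − a_3·(cos φ, sin φ) = (-4.0000, 8.0002)
cos θ_2 = (80.0028−4²−8²)/(2·4·8) = 0.0000; θ_2 = 89.9975° (elbow-up)
β = atan2(8.0002,-4.0000) = 116.5645°; ψ = atan2(8.0000,4.0004) = 63.4329°
θ_1 = β − ψ = 53.1316°
θ_3 = φ − θ_1 − θ_2 = 96.8709° (wrapped to (-180°,180°])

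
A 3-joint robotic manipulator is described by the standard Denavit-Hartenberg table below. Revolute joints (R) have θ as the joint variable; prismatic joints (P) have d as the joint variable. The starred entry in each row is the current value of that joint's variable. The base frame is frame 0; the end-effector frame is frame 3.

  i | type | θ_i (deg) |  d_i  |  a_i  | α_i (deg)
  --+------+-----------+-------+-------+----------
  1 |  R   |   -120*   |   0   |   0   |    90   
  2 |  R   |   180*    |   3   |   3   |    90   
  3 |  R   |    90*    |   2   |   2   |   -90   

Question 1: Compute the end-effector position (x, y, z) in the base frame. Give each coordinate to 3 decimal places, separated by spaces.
-2.830 5.098 2.000

after link 1: o_1 = (0.0000, 0.0000, 0.0000)
after link 2: o_2 = (-1.0981, 4.0981, 0.0000)
after link 3: o_3 = (-2.8301, 5.0981, 2.0000)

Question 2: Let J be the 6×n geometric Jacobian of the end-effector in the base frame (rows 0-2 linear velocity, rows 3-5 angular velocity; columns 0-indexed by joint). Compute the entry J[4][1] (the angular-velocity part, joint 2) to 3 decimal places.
0.500

axis z_1 = (-0.8660,0.5000,0.0000); lever o_n−o_1 = (-2.8301,5.0981,2.0000)
cross product → J_v[:, 1] = (1.0000,1.7321,-3.0000)
J_ω[:, 1] = z_1
entry J[4][1] = 0.5000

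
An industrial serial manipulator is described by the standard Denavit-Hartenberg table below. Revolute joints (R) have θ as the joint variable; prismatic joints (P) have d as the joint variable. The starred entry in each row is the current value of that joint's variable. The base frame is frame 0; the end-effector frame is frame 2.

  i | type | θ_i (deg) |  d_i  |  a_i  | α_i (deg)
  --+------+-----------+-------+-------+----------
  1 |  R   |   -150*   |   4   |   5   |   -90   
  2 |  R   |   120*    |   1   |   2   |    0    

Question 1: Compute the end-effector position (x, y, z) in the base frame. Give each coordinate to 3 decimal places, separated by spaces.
-2.964 -2.866 2.268

after link 1: o_1 = (-4.3301, -2.5000, 4.0000)
after link 2: o_2 = (-2.9641, -2.8660, 2.2679)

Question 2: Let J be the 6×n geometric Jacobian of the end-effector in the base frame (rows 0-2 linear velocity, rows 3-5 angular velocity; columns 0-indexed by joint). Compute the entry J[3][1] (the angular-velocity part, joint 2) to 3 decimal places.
axis z_1 = (0.5000,-0.8660,0.0000); lever o_n−o_1 = (1.3660,-0.3660,-1.7321)
cross product → J_v[:, 1] = (1.5000,0.8660,1.0000)
J_ω[:, 1] = z_1
entry J[3][1] = 0.5000

0.500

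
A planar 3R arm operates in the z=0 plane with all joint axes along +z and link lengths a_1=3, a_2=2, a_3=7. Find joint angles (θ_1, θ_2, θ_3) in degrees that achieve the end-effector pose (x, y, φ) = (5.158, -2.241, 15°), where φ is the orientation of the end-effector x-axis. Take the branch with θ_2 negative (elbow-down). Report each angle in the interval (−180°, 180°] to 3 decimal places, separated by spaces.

-88.165 -60.023 163.188

wrist centre = target − a_3·(cos φ, sin φ) = (-1.6035, -4.0527)
cos θ_2 = (18.9958−3²−2²)/(2·3·2) = 0.4996; θ_2 = -60.0232° (elbow-down)
β = atan2(-4.0527,-1.6035) = -111.5864°; ψ = atan2(-1.7325,3.9993) = -23.4218°
θ_1 = β − ψ = -88.1647°
θ_3 = φ − θ_1 − θ_2 = 163.1878° (wrapped to (-180°,180°])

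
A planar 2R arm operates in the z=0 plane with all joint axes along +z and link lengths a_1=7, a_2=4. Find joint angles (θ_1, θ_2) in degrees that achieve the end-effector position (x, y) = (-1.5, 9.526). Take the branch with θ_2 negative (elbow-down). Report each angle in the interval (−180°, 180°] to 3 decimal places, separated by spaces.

cos θ_2 = (92.9947−7²−4²)/(2·7·4) = 0.4999; θ_2 = -60.0063° (elbow-down)
β = atan2(9.5260,-1.5000) = 98.9485°; ψ = atan2(-3.4643,8.9996) = -21.0538°
θ_1 = β − ψ = 120.0023°

120.002 -60.006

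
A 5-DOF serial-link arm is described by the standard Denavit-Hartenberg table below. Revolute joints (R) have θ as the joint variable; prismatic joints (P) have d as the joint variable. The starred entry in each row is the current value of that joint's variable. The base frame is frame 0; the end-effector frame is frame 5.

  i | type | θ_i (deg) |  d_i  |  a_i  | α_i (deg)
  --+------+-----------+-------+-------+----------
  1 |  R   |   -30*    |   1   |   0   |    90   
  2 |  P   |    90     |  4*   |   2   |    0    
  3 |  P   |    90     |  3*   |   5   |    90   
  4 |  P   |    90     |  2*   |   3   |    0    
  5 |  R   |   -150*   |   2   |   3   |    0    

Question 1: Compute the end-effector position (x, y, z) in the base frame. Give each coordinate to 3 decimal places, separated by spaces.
after link 1: o_1 = (0.0000, 0.0000, 1.0000)
after link 2: o_2 = (-2.0000, -3.4641, 3.0000)
after link 3: o_3 = (-7.8301, -3.5622, 3.0000)
after link 4: o_4 = (-9.3301, -6.1603, 5.0000)
after link 5: o_5 = (-9.3301, -3.1603, 7.0000)

-9.330 -3.160 7.000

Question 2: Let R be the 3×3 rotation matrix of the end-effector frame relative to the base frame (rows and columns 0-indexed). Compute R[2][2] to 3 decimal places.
1.000

End-effector z-axis (col 2 of R) = (0.0000,-0.0000,1.0000)
R[2][2] = 1.0000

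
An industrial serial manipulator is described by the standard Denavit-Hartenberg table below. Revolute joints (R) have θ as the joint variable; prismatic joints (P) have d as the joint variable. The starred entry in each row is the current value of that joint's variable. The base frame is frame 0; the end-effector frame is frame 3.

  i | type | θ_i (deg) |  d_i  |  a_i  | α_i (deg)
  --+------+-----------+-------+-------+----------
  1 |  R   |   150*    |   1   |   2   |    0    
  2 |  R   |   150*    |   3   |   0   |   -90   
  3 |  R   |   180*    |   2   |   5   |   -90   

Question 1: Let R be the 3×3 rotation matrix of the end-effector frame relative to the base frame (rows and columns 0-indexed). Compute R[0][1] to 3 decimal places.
-0.866

End-effector y-axis (col 1 of R) = (-0.8660,-0.5000,0.0000)
R[0][1] = -0.8660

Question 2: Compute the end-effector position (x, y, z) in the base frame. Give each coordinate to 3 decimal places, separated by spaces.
after link 1: o_1 = (-1.7321, 1.0000, 1.0000)
after link 2: o_2 = (-1.7321, 1.0000, 4.0000)
after link 3: o_3 = (-2.5000, 6.3301, 4.0000)

-2.500 6.330 4.000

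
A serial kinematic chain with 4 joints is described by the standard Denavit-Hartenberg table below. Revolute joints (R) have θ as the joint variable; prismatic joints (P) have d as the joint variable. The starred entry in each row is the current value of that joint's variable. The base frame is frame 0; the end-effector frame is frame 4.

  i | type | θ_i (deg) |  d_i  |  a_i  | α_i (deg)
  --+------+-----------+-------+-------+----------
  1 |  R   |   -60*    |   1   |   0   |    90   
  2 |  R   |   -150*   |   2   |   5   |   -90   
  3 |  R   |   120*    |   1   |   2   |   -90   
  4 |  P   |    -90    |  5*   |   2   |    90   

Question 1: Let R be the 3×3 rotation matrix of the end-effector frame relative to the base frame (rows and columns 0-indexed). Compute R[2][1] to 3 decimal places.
End-effector y-axis (col 1 of R) = (-0.0580,-0.8995,0.4330)
R[2][1] = 0.4330

0.433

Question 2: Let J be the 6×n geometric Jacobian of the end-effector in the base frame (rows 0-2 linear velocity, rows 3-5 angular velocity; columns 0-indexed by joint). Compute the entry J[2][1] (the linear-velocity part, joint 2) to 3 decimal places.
axis z_1 = (-0.8660,-0.5000,0.0000); lever o_n−o_1 = (-1.5042,-2.9306,-2.4330)
cross product → J_v[:, 1] = (1.2165,-2.1071,1.7859)
J_ω[:, 1] = z_1
entry J[2][1] = 1.7859

1.786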